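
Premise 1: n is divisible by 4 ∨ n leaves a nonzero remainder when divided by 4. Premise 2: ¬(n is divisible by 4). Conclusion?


Disjunctive syllogism: P ∨ Q, ¬P ⊢ Q
Disjunction: n is divisible by 4 ∨ n leaves a nonzero remainder when divided by 4
We know it is not the case that n is divisible by 4.
By disjunctive syllogism, the other disjunct must be true.

n leaves a nonzero remainder when divided by 4


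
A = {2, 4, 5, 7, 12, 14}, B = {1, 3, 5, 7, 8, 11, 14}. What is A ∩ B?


A = {2, 4, 5, 7, 12, 14}
B = {1, 3, 5, 7, 8, 11, 14}
Operation: intersection
Elements in both: 5, 7, 14

{5, 7, 14}


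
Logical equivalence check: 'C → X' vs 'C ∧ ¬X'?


Expression 1: C → X
Expression 2: C ∧ ¬X
Truth table (C X | Expr1 Expr2):
  T T |   T     F   ← differ
  T F |   F     T   ← differ
  F T |   T     F   ← differ
  F F |   T     F   ← differ
Counterexample: C=T, X=T gives Expr1 = T but Expr2 = F, so the expressions are NOT logically equivalent.

No


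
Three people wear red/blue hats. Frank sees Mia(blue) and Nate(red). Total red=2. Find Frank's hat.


Total red = 2, seen red = 1
Own red = 2 - 1 = 1
Frank's hat is red.

red


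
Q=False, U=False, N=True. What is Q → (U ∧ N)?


Q = False, U = False, N = True
Expression: Q → (U ∧ N)
Step 1: U ∧ N = False AND True = False
Step 2: Q → (False) = False → False = True

True


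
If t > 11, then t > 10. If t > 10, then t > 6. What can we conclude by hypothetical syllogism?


Hypothetical syllogism: P → Q, Q → R ⊢ P → R
Premise 1: t > 11 → t > 10
Premise 2: t > 10 → t > 6
Chain the implications: the middle term (t > 10) links the two.
Conclusion: If t > 11, then t > 6.

If t > 11, then t > 6.


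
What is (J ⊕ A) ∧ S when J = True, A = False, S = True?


J = True, A = False, S = True
Step 1: J ⊕ A = True XOR False = True
Step 2: True ∧ S = True AND True = True
XOR true when exactly one of J,A is true; then AND with S.

True


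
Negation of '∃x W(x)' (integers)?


Original: ∃x W(x)
Rule: ¬∀→∃, ¬∃→∀, negate predicate.
Negation: ∀x ¬W(x)

∀x ¬W(x)


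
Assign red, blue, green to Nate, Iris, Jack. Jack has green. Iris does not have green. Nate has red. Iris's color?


From clues:
  Jack → green
  Nate → red
By elimination, Iris gets the remaining.

blue


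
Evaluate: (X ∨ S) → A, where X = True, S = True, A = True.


X = True, S = True, A = True
Step 1: X ∨ S = True OR True = True
Step 2: (True) → A: false only when antecedent=True and A=False.
Result: True

True


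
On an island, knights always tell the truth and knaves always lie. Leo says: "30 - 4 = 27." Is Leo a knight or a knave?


Statement: "30 - 4 = 27."
Actual: 30 - 4 = 26
Claimed: 27
Statement is FALSE → Leo lies → Knave

Knave


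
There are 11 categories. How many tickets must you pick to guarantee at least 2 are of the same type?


Pigeonhole: to guarantee k in one of n categories, need (k-1)×n + 1.
k = 2, n = 11
Minimum = (2-1) × 11 + 1 = 1 × 11 + 1

12


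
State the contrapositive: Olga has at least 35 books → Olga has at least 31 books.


Original: If Olga has at least 35 books, then Olga has at least 31 books
Contrapositive: If ¬Q, then ¬P
Negate Q: not (Olga has at least 31 books)
Negate P: not (Olga has at least 35 books)

If not (Olga has at least 31 books), then not (Olga has at least 35 books).


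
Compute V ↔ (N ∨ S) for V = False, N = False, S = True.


V = False, N = False, S = True
Step 1: N ∨ S = False OR True = True
Step 2: V ↔ (True): true when both sides have same truth value.
Result: False ↔ True = False

False


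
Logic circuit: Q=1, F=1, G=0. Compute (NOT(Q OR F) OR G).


Q OR F = 1
NOT(1) = 0
0 OR 0 = 0

0


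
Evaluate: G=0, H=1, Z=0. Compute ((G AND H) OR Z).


G AND H = 0&1 = 0
0 OR 0 = 0

0


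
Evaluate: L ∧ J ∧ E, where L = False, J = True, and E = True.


L = False, J = True, E = True
Step 1: L ∧ J = False AND True = False
Step 2: (False) ∧ E = (False) AND True = False
AND is true only when ALL operands are true.

False


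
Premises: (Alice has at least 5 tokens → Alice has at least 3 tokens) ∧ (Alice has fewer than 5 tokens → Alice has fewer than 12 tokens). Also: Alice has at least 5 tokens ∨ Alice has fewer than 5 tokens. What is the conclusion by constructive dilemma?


Constructive dilemma: (P → Q) ∧ (R → S), P ∨ R ⊢ Q ∨ S
Premise 1: Alice has at least 5 tokens → Alice has at least 3 tokens
Premise 2: Alice has fewer than 5 tokens → Alice has fewer than 12 tokens
Premise 3: Alice has at least 5 tokens ∨ Alice has fewer than 5 tokens
Case 1: Assuming Alice has at least 5 tokens, then by Premise 1, Alice has at least 3 tokens.
Case 2: Assuming Alice has fewer than 5 tokens, then by Premise 2, Alice has fewer than 12 tokens.
Since one of Alice has at least 5 tokens or Alice has fewer than 5 tokens must hold, we get Alice has at least 3 tokens or Alice has fewer than 12 tokens.

Alice has at least 3 tokens or Alice has fewer than 12 tokens.


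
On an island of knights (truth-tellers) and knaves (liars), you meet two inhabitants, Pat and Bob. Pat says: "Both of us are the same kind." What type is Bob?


Pat says: "Both of us are the same kind."
Case 1: Pat is a Knight (truth-teller)
  Statement is true → they ARE the same → Bob is also a Knight
Case 2: Pat is a Knave (liar)
  Statement is false → they are NOT the same → Bob is a Knight
In both cases, Bob is a Knight.

Knight


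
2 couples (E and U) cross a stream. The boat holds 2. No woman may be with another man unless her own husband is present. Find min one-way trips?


Label couples E and U.
1. WE+WU → (far: WE,WU; near: HE,HU)
2. WE ←   (far: WU; near: HE,HU,WE)
3. HE+HU → (far: HE,HU,WU; near: WE)
4. HE ←   (far: HU,WU; near: HE,WE)  — HE returns, since WE is alone on near bank
5. HE+WE → (far: all four; near: empty)
Every state respects the constraint.
Minimum trips = 5

5


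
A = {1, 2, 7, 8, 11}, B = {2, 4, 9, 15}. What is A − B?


A = {1, 2, 7, 8, 11}
B = {2, 4, 9, 15}
Operation: difference A − B
In A but not B: 1, 7, 8, 11

{1, 7, 8, 11}


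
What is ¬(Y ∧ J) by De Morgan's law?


De Morgan's law: ¬(P ∧ Q) ≡ ¬P ∨ ¬Q
¬(Y ∧ J) = ¬Y ∨ ¬J

¬Y ∨ ¬J


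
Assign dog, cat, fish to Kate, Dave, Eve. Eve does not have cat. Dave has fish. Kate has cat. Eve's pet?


From clues:
  Dave → fish
  Kate → cat
By elimination, Eve gets the remaining.

dog


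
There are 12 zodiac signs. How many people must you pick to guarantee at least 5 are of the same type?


Pigeonhole: to guarantee k in one of n categories, need (k-1)×n + 1.
k = 5, n = 12
Minimum = (5-1) × 12 + 1 = 4 × 12 + 1

49


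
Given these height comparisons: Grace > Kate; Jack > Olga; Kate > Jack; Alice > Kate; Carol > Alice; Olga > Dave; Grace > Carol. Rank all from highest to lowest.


Constraints: Grace > Kate; Jack > Olga; Kate > Jack; Alice > Kate; Carol > Alice; Olga > Dave; Grace > Carol
Method: at each step, the next-highest is the one remaining person who never appears on the smaller side of a constraint between remaining people.
  Step 1: remaining {Jack, Carol, Olga, Grace, Kate, Alice, Dave}; on the smaller side: {Jack, Carol, Olga, Kate, Alice, Dave} → Grace is next (Grace > Kate; Grace > Carol).
  Step 2: remaining {Jack, Carol, Olga, Kate, Alice, Dave}; on the smaller side: {Jack, Olga, Kate, Alice, Dave} → Carol is next (Carol > Alice).
  Step 3: remaining {Jack, Olga, Kate, Alice, Dave}; on the smaller side: {Jack, Olga, Kate, Dave} → Alice is next (Alice > Kate).
  Step 4: remaining {Jack, Olga, Kate, Dave}; on the smaller side: {Jack, Olga, Dave} → Kate is next (Kate > Jack).
  Step 5: remaining {Jack, Olga, Dave}; on the smaller side: {Olga, Dave} → Jack is next (Jack > Olga).
  Step 6: remaining {Olga, Dave}; on the smaller side: {Dave} → Olga is next (Olga > Dave).
  Step 7: only Dave remains → lowest.
Final ranking (highest to lowest):

Grace > Carol > Alice > Kate > Jack > Olga > Dave


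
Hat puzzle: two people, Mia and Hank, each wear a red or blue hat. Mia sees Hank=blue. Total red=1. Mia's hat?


Total red = 1, Hank = blue
Red accounted for: 0
Remaining for Mia: 1
Mia's hat is red.

red


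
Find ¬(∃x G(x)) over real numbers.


Original: ∃x G(x)
Rule: ¬∀→∃, ¬∃→∀, negate predicate.
Negation: ∀x ¬G(x)

∀x ¬G(x)


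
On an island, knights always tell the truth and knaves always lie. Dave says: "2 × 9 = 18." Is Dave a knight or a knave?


Statement: "2 × 9 = 18."
Actual: 2 × 9 = 18
Claimed: 18
Statement is TRUE → Dave tells the truth → Knight

Knight


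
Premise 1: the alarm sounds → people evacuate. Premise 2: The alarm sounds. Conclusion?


Modus ponens: P → Q, P ⊢ Q
P: the alarm sounds
Q: people evacuate
We have P → Q and P is true.
By modus ponens, Q must be true.

People evacuate


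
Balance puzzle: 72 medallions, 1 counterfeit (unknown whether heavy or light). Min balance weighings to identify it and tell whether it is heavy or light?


Let n = 72. 144 possibilities (n medallions × lighter/heavier); each weighing has 3 outcomes.
Bound for k weighings: say the first weighing puts j medallions on each pan. If it tips, the 2j weighed medallions remain suspects (each with a known direction) and k-1 weighings give 3^(k-1) outcomes; 3^(k-1) is odd, so 2j ≤ 3^(k-1) - 1. If it balances, the n - 2j unweighed medallions remain with direction unknown: 2(n - 2j) ≤ 3^(k-1) - 1 by the same parity argument. Adding, n ≤ (3^(k-1) - 1) + (3^(k-1) - 1)/2 = (3^k - 3)/2, and the classical three-group strategy achieves this (3 medallions in 2 weighings, 12 in 3, 39 in 4, 120 in 5).
So we need the smallest k with (3^k - 3)/2 ≥ 72.
k = 4: (3^4 - 3)/2 = 39 < 72 ✗
k = 5: (3^5 - 3)/2 = 120 ≥ 72 ✓

5


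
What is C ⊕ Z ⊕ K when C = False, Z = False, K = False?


C = False, Z = False, K = False
Step 1: C ⊕ Z = False XOR False = False
Step 2: False ⊕ K = False XOR False = False
XOR is true when an odd number of operands are true.

False


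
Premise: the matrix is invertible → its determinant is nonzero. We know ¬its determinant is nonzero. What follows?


Modus tollens: P → Q, ¬Q ⊢ ¬P
P: the matrix is invertible
Q: its determinant is nonzero
We have P → Q and Q is false.
By modus tollens, P must be false.

It is not the case that the matrix is invertible


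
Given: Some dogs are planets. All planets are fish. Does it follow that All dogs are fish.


Premise 1: Some dogs are planets.
Premise 2: All planets are fish.
Conclusion: All dogs are fish.
Fallacy: illicit minor. The minor term (dogs) is distributed in the conclusion ('All dogs ...') but undistributed in its premise ('Some dogs are planets' doesn't cover all dogs).
Only 'Some dogs are fish' follows, not 'All'.

Invalid


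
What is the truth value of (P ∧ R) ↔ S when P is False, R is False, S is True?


P = False, R = False, S = True
Step 1: P ∧ R = False AND False = False
Step 2: (False) ↔ S: true when both sides have same truth value.
Result: False ↔ True = False

False


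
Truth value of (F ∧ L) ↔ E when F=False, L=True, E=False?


F = False, L = True, E = False
Expression: (F ∧ L) ↔ E
Step 1: F ∧ L = False AND True = False
Step 2: (False) ↔ E = (False iff False) = True

True


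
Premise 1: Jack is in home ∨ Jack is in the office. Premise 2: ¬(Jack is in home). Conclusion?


Disjunctive syllogism: P ∨ Q, ¬P ⊢ Q
Disjunction: Jack is in home ∨ Jack is in the office
We know it is not the case that Jack is in home.
By disjunctive syllogism, the other disjunct must be true.

Jack is in the office


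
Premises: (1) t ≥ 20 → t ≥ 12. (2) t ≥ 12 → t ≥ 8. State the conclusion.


Hypothetical syllogism: P → Q, Q → R ⊢ P → R
Premise 1: t ≥ 20 → t ≥ 12
Premise 2: t ≥ 12 → t ≥ 8
Chain the implications: the middle term (t ≥ 12) links the two.
Conclusion: If t ≥ 20, then t ≥ 8.

If t ≥ 20, then t ≥ 8.


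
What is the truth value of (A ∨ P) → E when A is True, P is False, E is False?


A = True, P = False, E = False
Step 1: A ∨ P = True OR False = True
Step 2: (True) → E: false only when antecedent=True and E=False.
Result: False

False


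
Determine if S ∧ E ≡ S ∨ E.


Expression 1: S ∧ E
Expression 2: S ∨ E
Truth table (S E | Expr1 Expr2):
  T T |   T     T
  T F |   F     T   ← differ
  F T |   F     T   ← differ
  F F |   F     F
Counterexample: S=T, E=F gives Expr1 = F but Expr2 = T, so the expressions are NOT logically equivalent.

No


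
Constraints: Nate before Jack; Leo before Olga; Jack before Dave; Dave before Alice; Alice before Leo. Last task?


Constraints: Nate before Jack; Leo before Olga; Jack before Dave; Dave before Alice; Alice before Leo
The last task can have nothing scheduled after it, so it must never appear on the left of a 'before'.
Tasks appearing before some other task: Nate, Leo, Jack, Dave, Alice.
The only task not in that list is Olga → it is last.

Olga


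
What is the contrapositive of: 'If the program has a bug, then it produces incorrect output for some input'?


Original: If the program has a bug, then it produces incorrect output for some input
Contrapositive: If ¬Q, then ¬P
Negate Q: not (it produces incorrect output for some input)
Negate P: not (the program has a bug)

If not (it produces incorrect output for some input), then not (the program has a bug).


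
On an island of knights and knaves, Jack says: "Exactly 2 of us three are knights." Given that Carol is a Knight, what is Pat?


Jack claims exactly 2 knights among Jack, Carol, Pat.
Given: Carol is a Knight.

Case 1: Jack is a Knight (tells truth)
  Then exactly 2 of the three are knights.
  Counting Jack, Carol: 2 knight(s) so far. Need 0 more → Pat = Knave.
Case 2: Jack is a Knave (lies)
  Then the count is NOT 2.
  If Pat = Knight, count = 2 = 2 → claim would be true, contradicts lie.
  If Pat = Knave, count = 1 ≠ 2 → lie confirmed ✓

Pat is a Knave.

Knave


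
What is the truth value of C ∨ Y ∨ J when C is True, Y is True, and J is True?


C = True, Y = True, J = True
Step 1: C ∨ Y = True OR True = True
Step 2: True ∨ J = True OR True = True
OR is true when at least one operand is true.

True


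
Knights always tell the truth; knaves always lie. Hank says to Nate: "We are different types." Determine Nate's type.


Hank says: "We are different types."
Case 1: Hank is a Knight (truth-teller)
  Statement is true → they ARE different → Nate is a Knave
Case 2: Hank is a Knave (liar)
  Statement is false → they are NOT different → Nate is a Knave
In both cases, Nate is a Knave.

Knave


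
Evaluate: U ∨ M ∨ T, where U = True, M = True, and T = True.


U = True, M = True, T = True
Step 1: U ∨ M = True OR True = True
Step 2: True ∨ T = True OR True = True
OR is true when at least one operand is true.

True


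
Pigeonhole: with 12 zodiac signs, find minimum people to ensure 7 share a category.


Pigeonhole: to guarantee k in one of n categories, need (k-1)×n + 1.
k = 7, n = 12
Minimum = (7-1) × 12 + 1 = 6 × 12 + 1

73


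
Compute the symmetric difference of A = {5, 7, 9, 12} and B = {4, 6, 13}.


A = {5, 7, 9, 12}
B = {4, 6, 13}
Operation: symmetric difference
In A only: [5, 7, 9, 12], in B only: [4, 6, 13]

{4, 5, 6, 7, 9, 12, 13}


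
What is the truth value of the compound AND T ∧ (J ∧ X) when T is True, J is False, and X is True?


T = True, J = False, X = True
Step 1: J ∧ X = False AND True = False
Step 2: T ∧ False = True AND False = False
AND is true only when ALL operands are true.

False


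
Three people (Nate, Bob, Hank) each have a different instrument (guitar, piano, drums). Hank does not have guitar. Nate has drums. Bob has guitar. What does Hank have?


From clues:
  Bob → guitar
  Nate → drums
By elimination, Hank gets the remaining.

piano


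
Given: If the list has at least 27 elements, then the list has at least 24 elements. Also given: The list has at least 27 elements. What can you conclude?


Modus ponens: P → Q, P ⊢ Q
P: the list has at least 27 elements
Q: the list has at least 24 elements
We have P → Q and P is true.
By modus ponens, Q must be true.

The list has at least 24 elements


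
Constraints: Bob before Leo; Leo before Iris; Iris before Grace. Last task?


Constraints: Bob before Leo; Leo before Iris; Iris before Grace
The last task can have nothing scheduled after it, so it must never appear on the left of a 'before'.
Tasks appearing before some other task: Bob, Leo, Iris.
The only task not in that list is Grace → it is last.

Grace


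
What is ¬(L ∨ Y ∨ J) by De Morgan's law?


De Morgan's law: ¬(P ∨ Q ∨ R) ≡ ¬P ∧ ¬Q ∧ ¬R
¬(L ∨ Y ∨ J) = ¬L ∧ ¬Y ∧ ¬J

¬L ∧ ¬Y ∧ ¬J


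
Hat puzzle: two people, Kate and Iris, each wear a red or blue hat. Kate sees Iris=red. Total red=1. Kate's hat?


Total red = 1, Iris = red
Red accounted for: 1
Remaining for Kate: 0
Kate's hat is blue.

blue


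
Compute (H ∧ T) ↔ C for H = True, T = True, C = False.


H = True, T = True, C = False
Step 1: H ∧ T = True AND True = True
Step 2: (True) ↔ C: true when both sides have same truth value.
Result: True ↔ False = False

False


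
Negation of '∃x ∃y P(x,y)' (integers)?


Original: ∃x ∃y P(x,y)
Rule: ¬∀→∃, ¬∃→∀, negate predicate.
Negation: ∀x ∀y ¬P(x,y)

∀x ∀y ¬P(x,y)


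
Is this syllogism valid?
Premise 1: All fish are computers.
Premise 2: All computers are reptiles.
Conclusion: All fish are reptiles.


Premise 1: All fish are computers.
Premise 2: All computers are reptiles.
Conclusion: All fish are reptiles.
Barbara syllogism (AAA-1): All A are B, All B are C → All A are C.
Middle term (computers) distributed in premise 2.

Valid


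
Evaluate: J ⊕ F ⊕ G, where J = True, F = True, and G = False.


J = True, F = True, G = False
Step 1: J ⊕ F = True XOR True = False
Step 2: False ⊕ G = False XOR False = False
XOR is true when an odd number of operands are true.

False


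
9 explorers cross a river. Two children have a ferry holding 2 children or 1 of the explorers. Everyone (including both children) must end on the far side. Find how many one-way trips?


Per crossing of one of the explorers: children→, one←, one of the explorers→, one← = 4 trips
9 × 4 = 36, + 1 final children→ = 37
Minimum trips = 37

37


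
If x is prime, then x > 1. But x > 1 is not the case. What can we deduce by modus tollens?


Modus tollens: P → Q, ¬Q ⊢ ¬P
P: x is prime
Q: x > 1
We have P → Q and Q is false.
By modus tollens, P must be false.

It is not the case that x is prime


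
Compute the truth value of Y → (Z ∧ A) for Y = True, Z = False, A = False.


Y = True, Z = False, A = False
Step 1: Z ∧ A = False AND False = False
Step 2: Y → (False): false only when Y=True and consequent=False.
Result: False

False


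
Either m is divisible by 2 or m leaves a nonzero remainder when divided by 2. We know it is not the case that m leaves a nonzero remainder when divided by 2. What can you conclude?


Disjunctive syllogism: P ∨ Q, ¬P ⊢ Q
Disjunction: m is divisible by 2 ∨ m leaves a nonzero remainder when divided by 2
We know it is not the case that m leaves a nonzero remainder when divided by 2.
By disjunctive syllogism, the other disjunct must be true.

m is divisible by 2


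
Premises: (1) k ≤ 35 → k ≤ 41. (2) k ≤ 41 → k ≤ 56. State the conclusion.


Hypothetical syllogism: P → Q, Q → R ⊢ P → R
Premise 1: k ≤ 35 → k ≤ 41
Premise 2: k ≤ 41 → k ≤ 56
Chain the implications: the middle term (k ≤ 41) links the two.
Conclusion: If k ≤ 35, then k ≤ 56.

If k ≤ 35, then k ≤ 56.


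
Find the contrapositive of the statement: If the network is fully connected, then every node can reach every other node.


Original: If the network is fully connected, then every node can reach every other node
Contrapositive: If ¬Q, then ¬P
Negate Q: not (every node can reach every other node)
Negate P: not (the network is fully connected)

If not (every node can reach every other node), then not (the network is fully connected).


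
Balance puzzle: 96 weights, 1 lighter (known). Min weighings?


Each weighing has 3 outcomes (left heavy / balance / right heavy), so k weighings distinguish at most 3^k cases; splitting into three near-equal groups achieves this.
Need 3^k ≥ 96: 3^4 = 81 < 96 ≤ 3^5 = 243
k = ⌈log₃(96)⌉ = 5

5


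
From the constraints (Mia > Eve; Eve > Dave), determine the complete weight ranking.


Constraints: Mia > Eve; Eve > Dave
Method: at each step, the next-highest is the one remaining person who never appears on the smaller side of a constraint between remaining people.
  Step 1: remaining {Mia, Dave, Eve}; on the smaller side: {Dave, Eve} → Mia is next (Mia > Eve).
  Step 2: remaining {Dave, Eve}; on the smaller side: {Dave} → Eve is next (Eve > Dave).
  Step 3: only Dave remains → lowest.
Final ranking (highest to lowest):

Mia > Eve > Dave


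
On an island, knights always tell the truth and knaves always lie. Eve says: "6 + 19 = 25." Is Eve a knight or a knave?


Statement: "6 + 19 = 25."
Actual: 6 + 19 = 25
Claimed: 25
Statement is TRUE → Eve tells the truth → Knight

Knight


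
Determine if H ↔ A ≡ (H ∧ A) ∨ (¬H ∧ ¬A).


Expression 1: H ↔ A
Expression 2: (H ∧ A) ∨ (¬H ∧ ¬A)
Truth table (H A | Expr1 Expr2):
  T T |   T     T
  T F |   F     F
  F T |   F     F
  F F |   T     T
All 4 rows agree, so the expressions are logically equivalent.

Yes


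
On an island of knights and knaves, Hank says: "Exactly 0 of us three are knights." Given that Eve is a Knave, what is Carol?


Hank claims exactly 0 knights among Hank, Eve, Carol.
Given: Eve is a Knave.

Case 1: Hank is a Knight (tells truth)
  Then exactly 0 of the three are knights.
  Counting Hank, Eve: 1 knight(s) so far. Need -1 more → impossible.
Case 2: Hank is a Knave (lies)
  Then the count is NOT 0.
  If Carol = Knave, count = 0 = 0 → claim would be true, contradicts lie.
  If Carol = Knight, count = 1 ≠ 0 → lie confirmed ✓

Carol is a Knight.

Knight


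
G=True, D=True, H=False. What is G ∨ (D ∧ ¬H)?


G = True, D = True, H = False
Expression: G ∨ (D ∧ ¬H)
Step 1: ¬H = NOT False = True
Step 2: D ∧ ¬H = True AND True = True
Step 3: G ∨ (True) = True OR True = True

True


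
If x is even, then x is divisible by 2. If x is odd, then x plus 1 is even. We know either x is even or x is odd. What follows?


Constructive dilemma: (P → Q) ∧ (R → S), P ∨ R ⊢ Q ∨ S
Premise 1: x is even → x is divisible by 2
Premise 2: x is odd → x plus 1 is even
Premise 3: x is even ∨ x is odd
Case 1: Assuming x is even, then by Premise 1, x is divisible by 2.
Case 2: Assuming x is odd, then by Premise 2, x plus 1 is even.
Since one of x is even or x is odd must hold, we get x is divisible by 2 or x plus 1 is even.

x is divisible by 2 or x plus 1 is even.


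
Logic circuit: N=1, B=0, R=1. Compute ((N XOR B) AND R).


N XOR B = 1^0 = 1
1 AND 1 = 1

1


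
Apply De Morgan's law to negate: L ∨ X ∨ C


De Morgan's law: ¬(P ∨ Q ∨ R) ≡ ¬P ∧ ¬Q ∧ ¬R
¬(L ∨ X ∨ C) = ¬L ∧ ¬X ∧ ¬C

¬L ∧ ¬X ∧ ¬C


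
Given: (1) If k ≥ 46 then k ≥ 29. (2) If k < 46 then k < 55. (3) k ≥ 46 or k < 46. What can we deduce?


Constructive dilemma: (P → Q) ∧ (R → S), P ∨ R ⊢ Q ∨ S
Premise 1: k ≥ 46 → k ≥ 29
Premise 2: k < 46 → k < 55
Premise 3: k ≥ 46 ∨ k < 46
Case 1: Assuming k ≥ 46, then by Premise 1, k ≥ 29.
Case 2: Assuming k < 46, then by Premise 2, k < 55.
Since one of k ≥ 46 or k < 46 must hold, we get k ≥ 29 or k < 55.

k ≥ 29 or k < 55.


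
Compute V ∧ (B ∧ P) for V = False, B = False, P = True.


V = False, B = False, P = True
Step 1: B ∧ P = False AND True = False
Step 2: V ∧ False = False AND False = False
AND is true only when ALL operands are true.

False


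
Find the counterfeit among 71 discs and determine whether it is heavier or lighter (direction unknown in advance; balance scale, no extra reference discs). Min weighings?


Let n = 71. 142 possibilities (n discs × lighter/heavier); each weighing has 3 outcomes.
Bound for k weighings: say the first weighing puts j discs on each pan. If it tips, the 2j weighed discs remain suspects (each with a known direction) and k-1 weighings give 3^(k-1) outcomes; 3^(k-1) is odd, so 2j ≤ 3^(k-1) - 1. If it balances, the n - 2j unweighed discs remain with direction unknown: 2(n - 2j) ≤ 3^(k-1) - 1 by the same parity argument. Adding, n ≤ (3^(k-1) - 1) + (3^(k-1) - 1)/2 = (3^k - 3)/2, and the classical three-group strategy achieves this (3 discs in 2 weighings, 12 in 3, 39 in 4, 120 in 5).
So we need the smallest k with (3^k - 3)/2 ≥ 71.
k = 4: (3^4 - 3)/2 = 39 < 71 ✗
k = 5: (3^5 - 3)/2 = 120 ≥ 71 ✓

5


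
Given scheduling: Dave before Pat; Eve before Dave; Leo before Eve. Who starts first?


Constraints: Dave before Pat; Eve before Dave; Leo before Eve
The first task can have nothing scheduled before it, so it must never appear on the right of a 'before'.
Tasks appearing after some 'before': Pat, Dave, Eve.
The only task not in that list is Leo → it is first.

Leo


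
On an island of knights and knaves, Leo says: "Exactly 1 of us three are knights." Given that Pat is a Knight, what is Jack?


Leo claims exactly 1 knights among Leo, Pat, Jack.
Given: Pat is a Knight.

Case 1: Leo is a Knight (tells truth)
  Then exactly 1 of the three are knights.
  Counting Leo, Pat: 2 knight(s) so far. Need -1 more → impossible.
Case 2: Leo is a Knave (lies)
  Then the count is NOT 1.
  If Jack = Knave, count = 1 = 1 → claim would be true, contradicts lie.
  If Jack = Knight, count = 2 ≠ 1 → lie confirmed ✓

Jack is a Knight.

Knight


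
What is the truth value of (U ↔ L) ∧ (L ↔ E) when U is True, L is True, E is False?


U = True, L = True, E = False
Step 1: U ↔ L is true when U and L have the same value. Result: True
Step 2: L ↔ E is true when L and E have the same value. Result: False
Step 3: True ∧ False = False

False


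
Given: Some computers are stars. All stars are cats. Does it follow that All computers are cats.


Premise 1: Some computers are stars.
Premise 2: All stars are cats.
Conclusion: All computers are cats.
Fallacy: illicit minor. The minor term (computers) is distributed in the conclusion ('All computers ...') but undistributed in its premise ('Some computers are stars' doesn't cover all computers).
Only 'Some computers are cats' follows, not 'All'.

Invalid


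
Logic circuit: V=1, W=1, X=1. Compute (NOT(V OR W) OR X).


V OR W = 1
NOT(1) = 0
0 OR 1 = 1

1


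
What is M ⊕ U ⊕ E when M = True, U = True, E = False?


M = True, U = True, E = False
Step 1: M ⊕ U = True XOR True = False
Step 2: False ⊕ E = False XOR False = False
XOR is true when an odd number of operands are true.

False


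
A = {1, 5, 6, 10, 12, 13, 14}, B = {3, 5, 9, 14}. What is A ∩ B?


A = {1, 5, 6, 10, 12, 13, 14}
B = {3, 5, 9, 14}
Operation: intersection
Elements in both: 5, 14

{5, 14}


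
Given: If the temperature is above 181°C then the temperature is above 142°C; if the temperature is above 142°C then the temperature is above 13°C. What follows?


Hypothetical syllogism: P → Q, Q → R ⊢ P → R
Premise 1: the temperature is above 181°C → the temperature is above 142°C
Premise 2: the temperature is above 142°C → the temperature is above 13°C
Chain the implications: the middle term (the temperature is above 142°C) links the two.
Conclusion: If the temperature is above 181°C, then the temperature is above 13°C.

If the temperature is above 181°C, then the temperature is above 13°C.


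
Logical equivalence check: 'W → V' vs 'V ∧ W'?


Expression 1: W → V
Expression 2: V ∧ W
Truth table (W V | Expr1 Expr2):
  T T |   T     T
  T F |   F     F
  F T |   T     F   ← differ
  F F |   T     F   ← differ
Counterexample: W=F, V=T gives Expr1 = T but Expr2 = F, so the expressions are NOT logically equivalent.

No


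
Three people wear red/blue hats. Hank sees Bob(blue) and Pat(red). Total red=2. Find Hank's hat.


Total red = 2, seen red = 1
Own red = 2 - 1 = 1
Hank's hat is red.

red


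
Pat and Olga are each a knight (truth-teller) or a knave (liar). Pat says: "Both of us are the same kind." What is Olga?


Pat says: "Both of us are the same kind."
Case 1: Pat is a Knight (truth-teller)
  Statement is true → they ARE the same → Olga is also a Knight
Case 2: Pat is a Knave (liar)
  Statement is false → they are NOT the same → Olga is a Knight
In both cases, Olga is a Knight.

Knight


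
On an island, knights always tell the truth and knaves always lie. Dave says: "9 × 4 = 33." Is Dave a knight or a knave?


Statement: "9 × 4 = 33."
Actual: 9 × 4 = 36
Claimed: 33
Statement is FALSE → Dave lies → Knave

Knave


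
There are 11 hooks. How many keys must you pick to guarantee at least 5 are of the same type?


Pigeonhole: to guarantee k in one of n categories, need (k-1)×n + 1.
k = 5, n = 11
Minimum = (5-1) × 11 + 1 = 4 × 11 + 1

45


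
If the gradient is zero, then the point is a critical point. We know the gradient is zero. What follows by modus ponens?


Modus ponens: P → Q, P ⊢ Q
P: the gradient is zero
Q: the point is a critical point
We have P → Q and P is true.
By modus ponens, Q must be true.

The point is a critical point


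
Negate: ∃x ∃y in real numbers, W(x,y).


Original: ∃x ∃y W(x,y)
Rule: ¬∀→∃, ¬∃→∀, negate predicate.
Negation: ∀x ∀y ¬W(x,y)

∀x ∀y ¬W(x,y)


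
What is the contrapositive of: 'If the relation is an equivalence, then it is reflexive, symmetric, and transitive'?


Original: If the relation is an equivalence, then it is reflexive, symmetric, and transitive
Contrapositive: If ¬Q, then ¬P
Negate Q: not (it is reflexive, symmetric, and transitive)
Negate P: not (the relation is an equivalence)

If not (it is reflexive, symmetric, and transitive), then not (the relation is an equivalence).


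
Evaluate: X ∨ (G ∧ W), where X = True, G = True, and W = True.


X = True, G = True, W = True
Step 1: G ∧ W = True AND True = True
Step 2: X ∨ True = True OR True = True
AND evaluated first (higher precedence); then OR applied.

True


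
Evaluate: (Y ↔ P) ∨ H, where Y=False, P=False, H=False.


Y = False, P = False, H = False
Expression: (Y ↔ P) ∨ H
Step 1: Y ↔ P = (False iff False) (true when values match) = True
Step 2: (True) ∨ H = True OR False = True

True


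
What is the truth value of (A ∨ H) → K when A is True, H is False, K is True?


A = True, H = False, K = True
Step 1: A ∨ H = True OR False = True
Step 2: (True) → K: false only when antecedent=True and K=False.
Result: True

True


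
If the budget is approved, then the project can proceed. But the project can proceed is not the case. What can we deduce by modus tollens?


Modus tollens: P → Q, ¬Q ⊢ ¬P
P: the budget is approved
Q: the project can proceed
We have P → Q and Q is false.
By modus tollens, P must be false.

It is not the case that the budget is approved


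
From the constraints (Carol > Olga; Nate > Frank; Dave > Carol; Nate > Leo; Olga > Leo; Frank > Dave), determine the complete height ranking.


Constraints: Carol > Olga; Nate > Frank; Dave > Carol; Nate > Leo; Olga > Leo; Frank > Dave
Method: at each step, the next-highest is the one remaining person who never appears on the smaller side of a constraint between remaining people.
  Step 1: remaining {Dave, Carol, Olga, Leo, Frank, Nate}; on the smaller side: {Dave, Carol, Olga, Leo, Frank} → Nate is next (Nate > Frank; Nate > Leo).
  Step 2: remaining {Dave, Carol, Olga, Leo, Frank}; on the smaller side: {Dave, Carol, Olga, Leo} → Frank is next (Frank > Dave).
  Step 3: remaining {Dave, Carol, Olga, Leo}; on the smaller side: {Carol, Olga, Leo} → Dave is next (Dave > Carol).
  Step 4: remaining {Carol, Olga, Leo}; on the smaller side: {Olga, Leo} → Carol is next (Carol > Olga).
  Step 5: remaining {Olga, Leo}; on the smaller side: {Leo} → Olga is next (Olga > Leo).
  Step 6: only Leo remains → lowest.
Final ranking (highest to lowest):

Nate > Frank > Dave > Carol > Olga > Leo


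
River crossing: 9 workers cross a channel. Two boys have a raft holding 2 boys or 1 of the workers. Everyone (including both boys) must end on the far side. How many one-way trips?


Per crossing of one of the workers: boys→, one←, one of the workers→, one← = 4 trips
9 × 4 = 36, + 1 final boys→ = 37
Minimum trips = 37

37


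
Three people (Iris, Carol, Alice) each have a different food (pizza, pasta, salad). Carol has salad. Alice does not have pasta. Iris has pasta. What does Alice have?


From clues:
  Carol → salad
  Iris → pasta
By elimination, Alice gets the remaining.

pizza


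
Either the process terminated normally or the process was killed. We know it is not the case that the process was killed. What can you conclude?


Disjunctive syllogism: P ∨ Q, ¬P ⊢ Q
Disjunction: the process terminated normally ∨ the process was killed
We know it is not the case that the process was killed.
By disjunctive syllogism, the other disjunct must be true.

The process terminated normally


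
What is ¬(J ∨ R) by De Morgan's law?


De Morgan's law: ¬(P ∨ Q) ≡ ¬P ∧ ¬Q
¬(J ∨ R) = ¬J ∧ ¬R

¬J ∧ ¬R


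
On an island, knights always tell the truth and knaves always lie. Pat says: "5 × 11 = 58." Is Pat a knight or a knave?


Statement: "5 × 11 = 58."
Actual: 5 × 11 = 55
Claimed: 58
Statement is FALSE → Pat lies → Knave

Knave


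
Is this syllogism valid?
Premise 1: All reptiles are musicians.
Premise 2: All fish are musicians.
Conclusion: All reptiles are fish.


Premise 1: All reptiles are musicians.
Premise 2: All fish are musicians.
Conclusion: All reptiles are fish.
Fallacy: undistributed middle. musicians is predicate in both.
Counterexample: reptiles and fish could be disjoint subsets of musicians.

Invalid


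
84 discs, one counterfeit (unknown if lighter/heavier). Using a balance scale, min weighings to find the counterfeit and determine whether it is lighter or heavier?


Let n = 84. 168 possibilities (n discs × lighter/heavier); each weighing has 3 outcomes.
Bound for k weighings: say the first weighing puts j discs on each pan. If it tips, the 2j weighed discs remain suspects (each with a known direction) and k-1 weighings give 3^(k-1) outcomes; 3^(k-1) is odd, so 2j ≤ 3^(k-1) - 1. If it balances, the n - 2j unweighed discs remain with direction unknown: 2(n - 2j) ≤ 3^(k-1) - 1 by the same parity argument. Adding, n ≤ (3^(k-1) - 1) + (3^(k-1) - 1)/2 = (3^k - 3)/2, and the classical three-group strategy achieves this (3 discs in 2 weighings, 12 in 3, 39 in 4, 120 in 5).
So we need the smallest k with (3^k - 3)/2 ≥ 84.
k = 4: (3^4 - 3)/2 = 39 < 84 ✗
k = 5: (3^5 - 3)/2 = 120 ≥ 84 ✓

5


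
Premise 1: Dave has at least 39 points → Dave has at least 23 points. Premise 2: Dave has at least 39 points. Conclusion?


Modus ponens: P → Q, P ⊢ Q
P: Dave has at least 39 points
Q: Dave has at least 23 points
We have P → Q and P is true.
By modus ponens, Q must be true.

Dave has at least 23 points


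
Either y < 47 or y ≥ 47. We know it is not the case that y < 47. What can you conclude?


Disjunctive syllogism: P ∨ Q, ¬P ⊢ Q
Disjunction: y < 47 ∨ y ≥ 47
We know it is not the case that y < 47.
By disjunctive syllogism, the other disjunct must be true.

y ≥ 47


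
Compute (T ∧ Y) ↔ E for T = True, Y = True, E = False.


T = True, Y = True, E = False
Step 1: T ∧ Y = True AND True = True
Step 2: (True) ↔ E: true when both sides have same truth value.
Result: True ↔ False = False

False


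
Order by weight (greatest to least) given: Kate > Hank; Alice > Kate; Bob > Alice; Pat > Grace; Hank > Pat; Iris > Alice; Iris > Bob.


Constraints: Kate > Hank; Alice > Kate; Bob > Alice; Pat > Grace; Hank > Pat; Iris > Alice; Iris > Bob
Method: at each step, the next-highest is the one remaining person who never appears on the smaller side of a constraint between remaining people.
  Step 1: remaining {Hank, Kate, Bob, Alice, Pat, Iris, Grace}; on the smaller side: {Hank, Kate, Bob, Alice, Pat, Grace} → Iris is next (Iris > Alice; Iris > Bob).
  Step 2: remaining {Hank, Kate, Bob, Alice, Pat, Grace}; on the smaller side: {Hank, Kate, Alice, Pat, Grace} → Bob is next (Bob > Alice).
  Step 3: remaining {Hank, Kate, Alice, Pat, Grace}; on the smaller side: {Hank, Kate, Pat, Grace} → Alice is next (Alice > Kate).
  Step 4: remaining {Hank, Kate, Pat, Grace}; on the smaller side: {Hank, Pat, Grace} → Kate is next (Kate > Hank).
  Step 5: remaining {Hank, Pat, Grace}; on the smaller side: {Pat, Grace} → Hank is next (Hank > Pat).
  Step 6: remaining {Pat, Grace}; on the smaller side: {Grace} → Pat is next (Pat > Grace).
  Step 7: only Grace remains → lowest.
Final ranking (highest to lowest):

Iris > Bob > Alice > Kate > Hank > Pat > Grace


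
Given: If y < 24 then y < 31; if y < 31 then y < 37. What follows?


Hypothetical syllogism: P → Q, Q → R ⊢ P → R
Premise 1: y < 24 → y < 31
Premise 2: y < 31 → y < 37
Chain the implications: the middle term (y < 31) links the two.
Conclusion: If y < 24, then y < 37.

If y < 24, then y < 37.


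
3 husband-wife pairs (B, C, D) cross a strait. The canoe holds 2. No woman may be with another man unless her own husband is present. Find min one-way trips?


Label couples B, C, D (H = husband, W = wife).
Counting alone: 6 people, the canoe carries 2 and someone must bring it back, so each round trip nets at most +1 on the far side until the last crossing → at least 9 trips. The jealousy constraint makes 9 impossible; the shortest valid schedule has 11:
1. WB+WC →  (far: WB,WC; near: HB,HC,HD,WD)
2. WB ←       (far: WC; near: HB,HC,HD,WB,WD)
3. WB+WD →  (far: WB,WC,WD; near: HB,HC,HD)
4. WB ←       (far: WC,WD; near: HB,HC,HD,WB)
5. HC+HD →  (far: HC,WC,HD,WD; near: HB,WB)
6. HC+WC ←  (far: HD,WD; near: HB,WB,HC,WC)
7. HB+HC →  (far: HB,HC,HD,WD; near: WB,WC)
8. WD ←       (far: HB,HC,HD; near: WB,WC,WD)
9. WB+WC →  (far: HB,WB,HC,WC,HD; near: WD)
10. HD ←      (far: HB,WB,HC,WC; near: HD,WD)
11. HD+WD → (far: all six; near: empty)
In every state each wife is either with her husband or with no other man.
Minimum trips = 11

11


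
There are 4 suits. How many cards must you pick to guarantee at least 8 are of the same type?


Pigeonhole: to guarantee k in one of n categories, need (k-1)×n + 1.
k = 8, n = 4
Minimum = (8-1) × 4 + 1 = 7 × 4 + 1

29


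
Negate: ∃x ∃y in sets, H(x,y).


Original: ∃x ∃y H(x,y)
Rule: ¬∀→∃, ¬∃→∀, negate predicate.
Negation: ∀x ∀y ¬H(x,y)

∀x ∀y ¬H(x,y)


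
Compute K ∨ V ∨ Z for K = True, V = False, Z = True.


K = True, V = False, Z = True
Step 1: K ∨ V = True OR False = True
Step 2: True ∨ Z = True OR True = True
OR is true when at least one operand is true.

True


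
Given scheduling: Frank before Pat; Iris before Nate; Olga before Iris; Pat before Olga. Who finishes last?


Constraints: Frank before Pat; Iris before Nate; Olga before Iris; Pat before Olga
The last task can have nothing scheduled after it, so it must never appear on the left of a 'before'.
Tasks appearing before some other task: Frank, Iris, Olga, Pat.
The only task not in that list is Nate → it is last.

Nate
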